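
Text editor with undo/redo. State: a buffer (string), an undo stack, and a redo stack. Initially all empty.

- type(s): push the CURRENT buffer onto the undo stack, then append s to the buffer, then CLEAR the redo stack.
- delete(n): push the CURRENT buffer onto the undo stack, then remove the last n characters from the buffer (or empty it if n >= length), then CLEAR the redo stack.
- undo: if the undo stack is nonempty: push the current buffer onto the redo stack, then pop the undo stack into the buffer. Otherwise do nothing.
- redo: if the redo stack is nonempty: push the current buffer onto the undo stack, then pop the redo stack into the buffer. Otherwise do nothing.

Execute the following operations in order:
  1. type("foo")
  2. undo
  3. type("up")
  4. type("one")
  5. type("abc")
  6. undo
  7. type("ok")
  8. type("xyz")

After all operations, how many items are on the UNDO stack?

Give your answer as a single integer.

Answer: 4

Derivation:
After op 1 (type): buf='foo' undo_depth=1 redo_depth=0
After op 2 (undo): buf='(empty)' undo_depth=0 redo_depth=1
After op 3 (type): buf='up' undo_depth=1 redo_depth=0
After op 4 (type): buf='upone' undo_depth=2 redo_depth=0
After op 5 (type): buf='uponeabc' undo_depth=3 redo_depth=0
After op 6 (undo): buf='upone' undo_depth=2 redo_depth=1
After op 7 (type): buf='uponeok' undo_depth=3 redo_depth=0
After op 8 (type): buf='uponeokxyz' undo_depth=4 redo_depth=0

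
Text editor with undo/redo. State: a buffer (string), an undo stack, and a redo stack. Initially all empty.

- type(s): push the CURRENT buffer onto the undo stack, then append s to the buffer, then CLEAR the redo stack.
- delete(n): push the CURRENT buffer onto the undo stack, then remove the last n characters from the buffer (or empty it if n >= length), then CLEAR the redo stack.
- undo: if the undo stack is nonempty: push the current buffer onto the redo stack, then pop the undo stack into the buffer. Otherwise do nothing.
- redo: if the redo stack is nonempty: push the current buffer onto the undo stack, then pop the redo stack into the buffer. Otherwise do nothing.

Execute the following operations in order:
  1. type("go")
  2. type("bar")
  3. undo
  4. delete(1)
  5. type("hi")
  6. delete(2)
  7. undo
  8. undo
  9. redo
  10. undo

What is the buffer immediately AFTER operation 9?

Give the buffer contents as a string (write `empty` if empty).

Answer: ghi

Derivation:
After op 1 (type): buf='go' undo_depth=1 redo_depth=0
After op 2 (type): buf='gobar' undo_depth=2 redo_depth=0
After op 3 (undo): buf='go' undo_depth=1 redo_depth=1
After op 4 (delete): buf='g' undo_depth=2 redo_depth=0
After op 5 (type): buf='ghi' undo_depth=3 redo_depth=0
After op 6 (delete): buf='g' undo_depth=4 redo_depth=0
After op 7 (undo): buf='ghi' undo_depth=3 redo_depth=1
After op 8 (undo): buf='g' undo_depth=2 redo_depth=2
After op 9 (redo): buf='ghi' undo_depth=3 redo_depth=1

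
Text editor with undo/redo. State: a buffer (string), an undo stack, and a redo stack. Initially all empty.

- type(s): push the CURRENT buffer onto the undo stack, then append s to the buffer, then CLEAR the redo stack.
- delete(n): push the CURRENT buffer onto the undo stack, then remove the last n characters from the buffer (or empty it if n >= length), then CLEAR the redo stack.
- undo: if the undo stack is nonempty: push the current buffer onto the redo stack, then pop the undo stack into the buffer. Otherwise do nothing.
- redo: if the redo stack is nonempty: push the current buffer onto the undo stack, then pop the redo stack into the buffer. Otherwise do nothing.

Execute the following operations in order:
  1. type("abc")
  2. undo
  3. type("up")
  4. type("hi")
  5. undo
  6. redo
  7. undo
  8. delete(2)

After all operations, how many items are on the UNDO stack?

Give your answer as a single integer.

After op 1 (type): buf='abc' undo_depth=1 redo_depth=0
After op 2 (undo): buf='(empty)' undo_depth=0 redo_depth=1
After op 3 (type): buf='up' undo_depth=1 redo_depth=0
After op 4 (type): buf='uphi' undo_depth=2 redo_depth=0
After op 5 (undo): buf='up' undo_depth=1 redo_depth=1
After op 6 (redo): buf='uphi' undo_depth=2 redo_depth=0
After op 7 (undo): buf='up' undo_depth=1 redo_depth=1
After op 8 (delete): buf='(empty)' undo_depth=2 redo_depth=0

Answer: 2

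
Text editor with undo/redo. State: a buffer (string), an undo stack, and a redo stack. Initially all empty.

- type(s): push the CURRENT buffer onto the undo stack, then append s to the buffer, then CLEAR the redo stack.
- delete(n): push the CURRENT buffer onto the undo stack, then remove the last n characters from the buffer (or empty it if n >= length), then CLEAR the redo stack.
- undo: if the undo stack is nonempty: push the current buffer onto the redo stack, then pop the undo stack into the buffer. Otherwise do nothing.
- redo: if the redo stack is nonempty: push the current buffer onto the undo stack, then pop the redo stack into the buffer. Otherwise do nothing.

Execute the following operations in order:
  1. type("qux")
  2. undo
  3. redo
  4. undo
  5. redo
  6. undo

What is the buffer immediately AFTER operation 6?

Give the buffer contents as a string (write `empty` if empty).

Answer: empty

Derivation:
After op 1 (type): buf='qux' undo_depth=1 redo_depth=0
After op 2 (undo): buf='(empty)' undo_depth=0 redo_depth=1
After op 3 (redo): buf='qux' undo_depth=1 redo_depth=0
After op 4 (undo): buf='(empty)' undo_depth=0 redo_depth=1
After op 5 (redo): buf='qux' undo_depth=1 redo_depth=0
After op 6 (undo): buf='(empty)' undo_depth=0 redo_depth=1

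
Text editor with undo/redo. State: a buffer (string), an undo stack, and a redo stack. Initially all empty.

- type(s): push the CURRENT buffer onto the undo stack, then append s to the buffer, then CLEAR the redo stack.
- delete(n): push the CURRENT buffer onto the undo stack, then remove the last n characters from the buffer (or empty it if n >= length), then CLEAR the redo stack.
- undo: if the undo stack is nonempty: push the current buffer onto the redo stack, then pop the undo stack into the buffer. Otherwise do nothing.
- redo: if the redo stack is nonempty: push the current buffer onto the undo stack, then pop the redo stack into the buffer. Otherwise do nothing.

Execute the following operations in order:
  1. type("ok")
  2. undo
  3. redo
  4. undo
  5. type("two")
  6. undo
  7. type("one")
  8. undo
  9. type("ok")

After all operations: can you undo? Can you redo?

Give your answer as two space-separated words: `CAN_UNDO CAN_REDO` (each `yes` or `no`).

Answer: yes no

Derivation:
After op 1 (type): buf='ok' undo_depth=1 redo_depth=0
After op 2 (undo): buf='(empty)' undo_depth=0 redo_depth=1
After op 3 (redo): buf='ok' undo_depth=1 redo_depth=0
After op 4 (undo): buf='(empty)' undo_depth=0 redo_depth=1
After op 5 (type): buf='two' undo_depth=1 redo_depth=0
After op 6 (undo): buf='(empty)' undo_depth=0 redo_depth=1
After op 7 (type): buf='one' undo_depth=1 redo_depth=0
After op 8 (undo): buf='(empty)' undo_depth=0 redo_depth=1
After op 9 (type): buf='ok' undo_depth=1 redo_depth=0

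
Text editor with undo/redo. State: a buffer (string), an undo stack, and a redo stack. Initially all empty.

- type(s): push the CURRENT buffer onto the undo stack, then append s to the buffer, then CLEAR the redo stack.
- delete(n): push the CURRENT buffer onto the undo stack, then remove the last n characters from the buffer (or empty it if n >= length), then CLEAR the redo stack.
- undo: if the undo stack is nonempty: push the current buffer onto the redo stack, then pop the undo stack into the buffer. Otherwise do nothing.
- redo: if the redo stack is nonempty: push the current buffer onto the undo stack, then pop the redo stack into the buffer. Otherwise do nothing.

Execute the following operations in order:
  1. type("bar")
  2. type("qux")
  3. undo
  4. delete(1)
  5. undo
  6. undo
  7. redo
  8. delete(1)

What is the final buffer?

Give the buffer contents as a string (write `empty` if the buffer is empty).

After op 1 (type): buf='bar' undo_depth=1 redo_depth=0
After op 2 (type): buf='barqux' undo_depth=2 redo_depth=0
After op 3 (undo): buf='bar' undo_depth=1 redo_depth=1
After op 4 (delete): buf='ba' undo_depth=2 redo_depth=0
After op 5 (undo): buf='bar' undo_depth=1 redo_depth=1
After op 6 (undo): buf='(empty)' undo_depth=0 redo_depth=2
After op 7 (redo): buf='bar' undo_depth=1 redo_depth=1
After op 8 (delete): buf='ba' undo_depth=2 redo_depth=0

Answer: ba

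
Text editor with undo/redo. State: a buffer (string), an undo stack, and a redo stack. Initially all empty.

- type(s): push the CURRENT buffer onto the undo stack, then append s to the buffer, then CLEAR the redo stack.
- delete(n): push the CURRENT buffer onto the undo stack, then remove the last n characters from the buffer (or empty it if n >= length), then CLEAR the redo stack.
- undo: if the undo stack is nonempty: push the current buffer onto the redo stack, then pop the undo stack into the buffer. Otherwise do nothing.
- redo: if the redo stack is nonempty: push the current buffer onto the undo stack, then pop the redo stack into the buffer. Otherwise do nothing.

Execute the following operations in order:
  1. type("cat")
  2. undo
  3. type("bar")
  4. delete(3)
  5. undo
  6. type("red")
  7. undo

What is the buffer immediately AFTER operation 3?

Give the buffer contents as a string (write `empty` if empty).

After op 1 (type): buf='cat' undo_depth=1 redo_depth=0
After op 2 (undo): buf='(empty)' undo_depth=0 redo_depth=1
After op 3 (type): buf='bar' undo_depth=1 redo_depth=0

Answer: bar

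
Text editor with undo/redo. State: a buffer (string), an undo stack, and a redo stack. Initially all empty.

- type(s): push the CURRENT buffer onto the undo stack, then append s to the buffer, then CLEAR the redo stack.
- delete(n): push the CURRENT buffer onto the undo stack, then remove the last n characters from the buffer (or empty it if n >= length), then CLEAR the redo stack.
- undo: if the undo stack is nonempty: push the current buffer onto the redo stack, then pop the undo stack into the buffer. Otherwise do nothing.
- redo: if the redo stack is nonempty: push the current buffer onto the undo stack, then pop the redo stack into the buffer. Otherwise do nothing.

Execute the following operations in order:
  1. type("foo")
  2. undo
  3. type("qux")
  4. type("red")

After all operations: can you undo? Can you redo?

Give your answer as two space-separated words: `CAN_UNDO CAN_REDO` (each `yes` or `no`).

Answer: yes no

Derivation:
After op 1 (type): buf='foo' undo_depth=1 redo_depth=0
After op 2 (undo): buf='(empty)' undo_depth=0 redo_depth=1
After op 3 (type): buf='qux' undo_depth=1 redo_depth=0
After op 4 (type): buf='quxred' undo_depth=2 redo_depth=0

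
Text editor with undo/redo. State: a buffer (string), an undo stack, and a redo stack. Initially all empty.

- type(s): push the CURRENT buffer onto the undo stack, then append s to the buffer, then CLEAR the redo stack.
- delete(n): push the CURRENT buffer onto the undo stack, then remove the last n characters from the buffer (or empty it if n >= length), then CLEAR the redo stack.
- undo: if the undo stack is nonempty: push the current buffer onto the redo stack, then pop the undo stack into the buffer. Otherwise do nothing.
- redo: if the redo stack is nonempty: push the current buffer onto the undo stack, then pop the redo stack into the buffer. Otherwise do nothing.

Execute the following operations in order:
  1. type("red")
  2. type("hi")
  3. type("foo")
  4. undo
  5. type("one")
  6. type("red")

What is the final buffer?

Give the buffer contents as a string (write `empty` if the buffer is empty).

Answer: redhionered

Derivation:
After op 1 (type): buf='red' undo_depth=1 redo_depth=0
After op 2 (type): buf='redhi' undo_depth=2 redo_depth=0
After op 3 (type): buf='redhifoo' undo_depth=3 redo_depth=0
After op 4 (undo): buf='redhi' undo_depth=2 redo_depth=1
After op 5 (type): buf='redhione' undo_depth=3 redo_depth=0
After op 6 (type): buf='redhionered' undo_depth=4 redo_depth=0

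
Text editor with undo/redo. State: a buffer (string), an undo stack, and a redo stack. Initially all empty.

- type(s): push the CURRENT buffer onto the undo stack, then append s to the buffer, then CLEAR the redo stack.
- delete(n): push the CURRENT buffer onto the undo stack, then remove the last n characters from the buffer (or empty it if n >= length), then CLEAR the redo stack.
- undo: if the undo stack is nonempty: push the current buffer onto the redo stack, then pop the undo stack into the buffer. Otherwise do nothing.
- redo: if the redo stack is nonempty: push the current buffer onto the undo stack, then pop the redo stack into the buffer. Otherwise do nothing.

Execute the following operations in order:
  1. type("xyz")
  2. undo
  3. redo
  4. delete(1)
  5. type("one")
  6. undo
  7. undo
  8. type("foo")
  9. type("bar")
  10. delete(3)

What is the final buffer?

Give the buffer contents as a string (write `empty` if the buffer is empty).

Answer: xyzfoo

Derivation:
After op 1 (type): buf='xyz' undo_depth=1 redo_depth=0
After op 2 (undo): buf='(empty)' undo_depth=0 redo_depth=1
After op 3 (redo): buf='xyz' undo_depth=1 redo_depth=0
After op 4 (delete): buf='xy' undo_depth=2 redo_depth=0
After op 5 (type): buf='xyone' undo_depth=3 redo_depth=0
After op 6 (undo): buf='xy' undo_depth=2 redo_depth=1
After op 7 (undo): buf='xyz' undo_depth=1 redo_depth=2
After op 8 (type): buf='xyzfoo' undo_depth=2 redo_depth=0
After op 9 (type): buf='xyzfoobar' undo_depth=3 redo_depth=0
After op 10 (delete): buf='xyzfoo' undo_depth=4 redo_depth=0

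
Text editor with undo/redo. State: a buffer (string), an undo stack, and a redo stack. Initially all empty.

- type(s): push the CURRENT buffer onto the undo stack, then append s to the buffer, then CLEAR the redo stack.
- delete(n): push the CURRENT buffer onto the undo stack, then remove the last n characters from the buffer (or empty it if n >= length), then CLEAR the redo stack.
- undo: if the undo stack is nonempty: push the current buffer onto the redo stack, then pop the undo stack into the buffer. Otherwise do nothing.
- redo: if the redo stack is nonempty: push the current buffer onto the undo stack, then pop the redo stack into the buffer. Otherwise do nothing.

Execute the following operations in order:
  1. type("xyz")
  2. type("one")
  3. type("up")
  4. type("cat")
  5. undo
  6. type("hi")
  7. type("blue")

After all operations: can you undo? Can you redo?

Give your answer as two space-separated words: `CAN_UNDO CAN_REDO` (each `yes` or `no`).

After op 1 (type): buf='xyz' undo_depth=1 redo_depth=0
After op 2 (type): buf='xyzone' undo_depth=2 redo_depth=0
After op 3 (type): buf='xyzoneup' undo_depth=3 redo_depth=0
After op 4 (type): buf='xyzoneupcat' undo_depth=4 redo_depth=0
After op 5 (undo): buf='xyzoneup' undo_depth=3 redo_depth=1
After op 6 (type): buf='xyzoneuphi' undo_depth=4 redo_depth=0
After op 7 (type): buf='xyzoneuphiblue' undo_depth=5 redo_depth=0

Answer: yes no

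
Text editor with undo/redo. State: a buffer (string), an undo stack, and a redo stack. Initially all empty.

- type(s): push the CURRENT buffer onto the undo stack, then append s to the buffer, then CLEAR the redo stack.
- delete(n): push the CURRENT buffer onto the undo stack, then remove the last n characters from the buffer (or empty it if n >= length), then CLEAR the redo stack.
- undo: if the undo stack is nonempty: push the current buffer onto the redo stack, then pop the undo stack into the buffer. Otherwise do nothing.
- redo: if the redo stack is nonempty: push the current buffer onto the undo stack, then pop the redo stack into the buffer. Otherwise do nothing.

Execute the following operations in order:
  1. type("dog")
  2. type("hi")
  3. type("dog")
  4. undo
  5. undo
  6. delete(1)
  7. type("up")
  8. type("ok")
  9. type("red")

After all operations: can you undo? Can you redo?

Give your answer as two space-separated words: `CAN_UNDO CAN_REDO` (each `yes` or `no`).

After op 1 (type): buf='dog' undo_depth=1 redo_depth=0
After op 2 (type): buf='doghi' undo_depth=2 redo_depth=0
After op 3 (type): buf='doghidog' undo_depth=3 redo_depth=0
After op 4 (undo): buf='doghi' undo_depth=2 redo_depth=1
After op 5 (undo): buf='dog' undo_depth=1 redo_depth=2
After op 6 (delete): buf='do' undo_depth=2 redo_depth=0
After op 7 (type): buf='doup' undo_depth=3 redo_depth=0
After op 8 (type): buf='doupok' undo_depth=4 redo_depth=0
After op 9 (type): buf='doupokred' undo_depth=5 redo_depth=0

Answer: yes no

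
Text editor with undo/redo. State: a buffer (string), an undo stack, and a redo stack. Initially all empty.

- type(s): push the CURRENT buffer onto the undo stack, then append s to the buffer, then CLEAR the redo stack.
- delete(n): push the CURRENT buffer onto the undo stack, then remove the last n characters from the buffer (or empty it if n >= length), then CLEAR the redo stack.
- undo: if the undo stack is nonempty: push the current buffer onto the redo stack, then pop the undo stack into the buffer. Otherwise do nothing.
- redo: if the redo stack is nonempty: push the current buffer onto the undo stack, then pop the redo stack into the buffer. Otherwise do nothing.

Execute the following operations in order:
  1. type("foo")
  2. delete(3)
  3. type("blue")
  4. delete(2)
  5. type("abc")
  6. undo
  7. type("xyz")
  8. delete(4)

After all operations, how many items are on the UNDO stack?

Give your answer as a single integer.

Answer: 6

Derivation:
After op 1 (type): buf='foo' undo_depth=1 redo_depth=0
After op 2 (delete): buf='(empty)' undo_depth=2 redo_depth=0
After op 3 (type): buf='blue' undo_depth=3 redo_depth=0
After op 4 (delete): buf='bl' undo_depth=4 redo_depth=0
After op 5 (type): buf='blabc' undo_depth=5 redo_depth=0
After op 6 (undo): buf='bl' undo_depth=4 redo_depth=1
After op 7 (type): buf='blxyz' undo_depth=5 redo_depth=0
After op 8 (delete): buf='b' undo_depth=6 redo_depth=0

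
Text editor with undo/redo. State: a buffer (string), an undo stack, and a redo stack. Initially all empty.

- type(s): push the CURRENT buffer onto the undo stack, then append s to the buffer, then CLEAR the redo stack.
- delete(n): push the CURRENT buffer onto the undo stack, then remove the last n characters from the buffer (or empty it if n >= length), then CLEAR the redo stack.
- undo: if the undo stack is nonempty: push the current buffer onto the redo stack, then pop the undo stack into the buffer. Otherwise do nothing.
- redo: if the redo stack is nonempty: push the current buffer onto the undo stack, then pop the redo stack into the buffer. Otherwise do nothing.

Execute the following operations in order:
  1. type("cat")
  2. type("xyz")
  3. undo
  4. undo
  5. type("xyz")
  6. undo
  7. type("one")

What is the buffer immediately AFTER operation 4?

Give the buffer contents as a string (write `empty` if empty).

After op 1 (type): buf='cat' undo_depth=1 redo_depth=0
After op 2 (type): buf='catxyz' undo_depth=2 redo_depth=0
After op 3 (undo): buf='cat' undo_depth=1 redo_depth=1
After op 4 (undo): buf='(empty)' undo_depth=0 redo_depth=2

Answer: empty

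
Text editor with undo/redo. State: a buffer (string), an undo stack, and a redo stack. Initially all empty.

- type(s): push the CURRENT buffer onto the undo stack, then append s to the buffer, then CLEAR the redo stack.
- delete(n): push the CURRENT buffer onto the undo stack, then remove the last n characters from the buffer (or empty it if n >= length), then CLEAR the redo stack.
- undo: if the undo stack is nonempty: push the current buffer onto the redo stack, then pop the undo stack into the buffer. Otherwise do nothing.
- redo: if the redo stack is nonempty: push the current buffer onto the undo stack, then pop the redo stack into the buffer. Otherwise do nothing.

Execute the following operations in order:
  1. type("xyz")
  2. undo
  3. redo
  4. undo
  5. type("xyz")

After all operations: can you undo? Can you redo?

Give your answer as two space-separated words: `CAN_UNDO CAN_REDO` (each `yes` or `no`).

Answer: yes no

Derivation:
After op 1 (type): buf='xyz' undo_depth=1 redo_depth=0
After op 2 (undo): buf='(empty)' undo_depth=0 redo_depth=1
After op 3 (redo): buf='xyz' undo_depth=1 redo_depth=0
After op 4 (undo): buf='(empty)' undo_depth=0 redo_depth=1
After op 5 (type): buf='xyz' undo_depth=1 redo_depth=0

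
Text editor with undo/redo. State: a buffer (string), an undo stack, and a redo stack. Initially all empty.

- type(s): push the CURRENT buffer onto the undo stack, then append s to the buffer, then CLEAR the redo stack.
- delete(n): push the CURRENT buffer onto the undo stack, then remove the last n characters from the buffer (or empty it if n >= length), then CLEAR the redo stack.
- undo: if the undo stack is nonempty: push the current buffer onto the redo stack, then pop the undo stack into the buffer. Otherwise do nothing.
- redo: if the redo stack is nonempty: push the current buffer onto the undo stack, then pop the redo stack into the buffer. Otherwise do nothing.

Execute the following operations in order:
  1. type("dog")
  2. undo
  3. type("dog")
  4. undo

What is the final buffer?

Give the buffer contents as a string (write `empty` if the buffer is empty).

After op 1 (type): buf='dog' undo_depth=1 redo_depth=0
After op 2 (undo): buf='(empty)' undo_depth=0 redo_depth=1
After op 3 (type): buf='dog' undo_depth=1 redo_depth=0
After op 4 (undo): buf='(empty)' undo_depth=0 redo_depth=1

Answer: empty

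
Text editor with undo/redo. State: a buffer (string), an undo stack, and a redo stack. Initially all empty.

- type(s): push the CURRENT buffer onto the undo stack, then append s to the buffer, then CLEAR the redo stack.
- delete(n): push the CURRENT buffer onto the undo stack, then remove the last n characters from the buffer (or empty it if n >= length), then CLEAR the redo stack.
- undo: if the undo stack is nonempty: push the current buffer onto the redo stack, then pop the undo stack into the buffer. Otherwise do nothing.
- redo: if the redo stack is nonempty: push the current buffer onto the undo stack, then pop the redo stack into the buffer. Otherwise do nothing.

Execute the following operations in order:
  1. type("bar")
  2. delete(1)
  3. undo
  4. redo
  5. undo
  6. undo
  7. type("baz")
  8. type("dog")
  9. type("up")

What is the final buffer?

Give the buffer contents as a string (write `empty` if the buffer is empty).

After op 1 (type): buf='bar' undo_depth=1 redo_depth=0
After op 2 (delete): buf='ba' undo_depth=2 redo_depth=0
After op 3 (undo): buf='bar' undo_depth=1 redo_depth=1
After op 4 (redo): buf='ba' undo_depth=2 redo_depth=0
After op 5 (undo): buf='bar' undo_depth=1 redo_depth=1
After op 6 (undo): buf='(empty)' undo_depth=0 redo_depth=2
After op 7 (type): buf='baz' undo_depth=1 redo_depth=0
After op 8 (type): buf='bazdog' undo_depth=2 redo_depth=0
After op 9 (type): buf='bazdogup' undo_depth=3 redo_depth=0

Answer: bazdogup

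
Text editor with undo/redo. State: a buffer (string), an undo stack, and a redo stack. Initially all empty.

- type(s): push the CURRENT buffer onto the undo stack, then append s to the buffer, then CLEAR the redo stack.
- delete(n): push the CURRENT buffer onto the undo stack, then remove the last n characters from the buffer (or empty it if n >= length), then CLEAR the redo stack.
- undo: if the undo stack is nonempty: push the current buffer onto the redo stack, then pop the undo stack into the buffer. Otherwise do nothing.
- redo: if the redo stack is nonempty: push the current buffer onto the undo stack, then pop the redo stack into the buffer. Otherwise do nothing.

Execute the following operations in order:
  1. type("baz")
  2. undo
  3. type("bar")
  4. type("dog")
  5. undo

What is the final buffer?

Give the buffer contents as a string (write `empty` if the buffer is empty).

After op 1 (type): buf='baz' undo_depth=1 redo_depth=0
After op 2 (undo): buf='(empty)' undo_depth=0 redo_depth=1
After op 3 (type): buf='bar' undo_depth=1 redo_depth=0
After op 4 (type): buf='bardog' undo_depth=2 redo_depth=0
After op 5 (undo): buf='bar' undo_depth=1 redo_depth=1

Answer: bar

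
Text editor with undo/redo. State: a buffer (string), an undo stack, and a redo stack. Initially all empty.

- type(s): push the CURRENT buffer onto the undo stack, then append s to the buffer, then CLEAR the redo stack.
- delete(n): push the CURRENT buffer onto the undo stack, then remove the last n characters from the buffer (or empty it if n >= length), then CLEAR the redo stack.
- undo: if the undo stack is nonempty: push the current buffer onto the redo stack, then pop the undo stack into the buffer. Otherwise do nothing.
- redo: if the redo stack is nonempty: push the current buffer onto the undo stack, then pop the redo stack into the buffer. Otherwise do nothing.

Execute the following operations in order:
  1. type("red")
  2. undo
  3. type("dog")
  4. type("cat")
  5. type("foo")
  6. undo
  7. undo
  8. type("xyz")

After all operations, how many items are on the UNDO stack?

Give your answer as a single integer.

After op 1 (type): buf='red' undo_depth=1 redo_depth=0
After op 2 (undo): buf='(empty)' undo_depth=0 redo_depth=1
After op 3 (type): buf='dog' undo_depth=1 redo_depth=0
After op 4 (type): buf='dogcat' undo_depth=2 redo_depth=0
After op 5 (type): buf='dogcatfoo' undo_depth=3 redo_depth=0
After op 6 (undo): buf='dogcat' undo_depth=2 redo_depth=1
After op 7 (undo): buf='dog' undo_depth=1 redo_depth=2
After op 8 (type): buf='dogxyz' undo_depth=2 redo_depth=0

Answer: 2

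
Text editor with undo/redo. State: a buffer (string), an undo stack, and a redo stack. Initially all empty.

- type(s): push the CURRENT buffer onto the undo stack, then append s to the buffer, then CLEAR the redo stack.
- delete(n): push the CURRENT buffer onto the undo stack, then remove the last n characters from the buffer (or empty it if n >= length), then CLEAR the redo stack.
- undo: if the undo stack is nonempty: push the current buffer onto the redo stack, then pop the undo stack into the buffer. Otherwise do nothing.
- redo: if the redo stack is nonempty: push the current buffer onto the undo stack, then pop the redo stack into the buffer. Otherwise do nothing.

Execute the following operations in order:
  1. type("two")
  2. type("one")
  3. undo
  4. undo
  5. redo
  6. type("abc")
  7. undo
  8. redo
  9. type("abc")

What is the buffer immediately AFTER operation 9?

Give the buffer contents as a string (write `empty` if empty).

After op 1 (type): buf='two' undo_depth=1 redo_depth=0
After op 2 (type): buf='twoone' undo_depth=2 redo_depth=0
After op 3 (undo): buf='two' undo_depth=1 redo_depth=1
After op 4 (undo): buf='(empty)' undo_depth=0 redo_depth=2
After op 5 (redo): buf='two' undo_depth=1 redo_depth=1
After op 6 (type): buf='twoabc' undo_depth=2 redo_depth=0
After op 7 (undo): buf='two' undo_depth=1 redo_depth=1
After op 8 (redo): buf='twoabc' undo_depth=2 redo_depth=0
After op 9 (type): buf='twoabcabc' undo_depth=3 redo_depth=0

Answer: twoabcabc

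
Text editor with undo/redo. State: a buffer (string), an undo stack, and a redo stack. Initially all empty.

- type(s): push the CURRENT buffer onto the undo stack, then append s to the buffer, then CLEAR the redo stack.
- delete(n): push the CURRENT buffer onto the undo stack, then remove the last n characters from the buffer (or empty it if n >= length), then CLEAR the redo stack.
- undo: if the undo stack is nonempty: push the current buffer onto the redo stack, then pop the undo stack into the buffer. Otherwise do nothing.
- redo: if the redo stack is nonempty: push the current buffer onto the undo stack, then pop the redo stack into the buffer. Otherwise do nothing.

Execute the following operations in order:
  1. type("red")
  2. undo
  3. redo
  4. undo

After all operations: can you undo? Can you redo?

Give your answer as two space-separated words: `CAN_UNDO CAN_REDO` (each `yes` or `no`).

After op 1 (type): buf='red' undo_depth=1 redo_depth=0
After op 2 (undo): buf='(empty)' undo_depth=0 redo_depth=1
After op 3 (redo): buf='red' undo_depth=1 redo_depth=0
After op 4 (undo): buf='(empty)' undo_depth=0 redo_depth=1

Answer: no yes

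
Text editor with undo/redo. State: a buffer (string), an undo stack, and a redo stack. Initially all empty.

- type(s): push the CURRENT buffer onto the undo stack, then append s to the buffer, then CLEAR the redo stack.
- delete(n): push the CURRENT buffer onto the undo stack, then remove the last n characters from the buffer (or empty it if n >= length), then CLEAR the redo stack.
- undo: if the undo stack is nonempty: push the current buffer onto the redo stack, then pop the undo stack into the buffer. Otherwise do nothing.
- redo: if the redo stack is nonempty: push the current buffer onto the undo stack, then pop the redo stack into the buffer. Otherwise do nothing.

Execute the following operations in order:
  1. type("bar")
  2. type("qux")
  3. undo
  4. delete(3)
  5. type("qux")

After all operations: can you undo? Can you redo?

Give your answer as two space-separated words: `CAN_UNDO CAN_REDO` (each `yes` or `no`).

After op 1 (type): buf='bar' undo_depth=1 redo_depth=0
After op 2 (type): buf='barqux' undo_depth=2 redo_depth=0
After op 3 (undo): buf='bar' undo_depth=1 redo_depth=1
After op 4 (delete): buf='(empty)' undo_depth=2 redo_depth=0
After op 5 (type): buf='qux' undo_depth=3 redo_depth=0

Answer: yes no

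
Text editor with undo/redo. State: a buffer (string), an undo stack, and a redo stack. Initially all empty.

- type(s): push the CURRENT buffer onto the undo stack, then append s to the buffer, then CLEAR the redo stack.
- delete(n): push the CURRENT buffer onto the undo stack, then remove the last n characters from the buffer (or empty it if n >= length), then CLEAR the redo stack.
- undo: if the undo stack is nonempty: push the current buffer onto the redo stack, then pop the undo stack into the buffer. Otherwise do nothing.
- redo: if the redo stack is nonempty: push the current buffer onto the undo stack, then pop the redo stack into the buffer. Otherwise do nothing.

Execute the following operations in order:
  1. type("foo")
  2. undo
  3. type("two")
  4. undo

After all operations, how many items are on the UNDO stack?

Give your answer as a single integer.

Answer: 0

Derivation:
After op 1 (type): buf='foo' undo_depth=1 redo_depth=0
After op 2 (undo): buf='(empty)' undo_depth=0 redo_depth=1
After op 3 (type): buf='two' undo_depth=1 redo_depth=0
After op 4 (undo): buf='(empty)' undo_depth=0 redo_depth=1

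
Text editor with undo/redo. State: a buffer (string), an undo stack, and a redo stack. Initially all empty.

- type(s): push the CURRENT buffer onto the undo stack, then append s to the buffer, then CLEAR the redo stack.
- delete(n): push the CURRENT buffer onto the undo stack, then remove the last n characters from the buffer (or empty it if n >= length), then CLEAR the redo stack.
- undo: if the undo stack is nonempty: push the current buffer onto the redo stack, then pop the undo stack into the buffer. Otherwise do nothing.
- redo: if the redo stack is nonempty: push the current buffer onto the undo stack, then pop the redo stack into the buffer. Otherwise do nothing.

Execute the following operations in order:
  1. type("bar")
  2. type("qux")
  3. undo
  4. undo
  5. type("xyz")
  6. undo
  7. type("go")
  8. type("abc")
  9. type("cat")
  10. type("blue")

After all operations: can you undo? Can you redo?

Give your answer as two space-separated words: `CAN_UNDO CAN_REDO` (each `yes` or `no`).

Answer: yes no

Derivation:
After op 1 (type): buf='bar' undo_depth=1 redo_depth=0
After op 2 (type): buf='barqux' undo_depth=2 redo_depth=0
After op 3 (undo): buf='bar' undo_depth=1 redo_depth=1
After op 4 (undo): buf='(empty)' undo_depth=0 redo_depth=2
After op 5 (type): buf='xyz' undo_depth=1 redo_depth=0
After op 6 (undo): buf='(empty)' undo_depth=0 redo_depth=1
After op 7 (type): buf='go' undo_depth=1 redo_depth=0
After op 8 (type): buf='goabc' undo_depth=2 redo_depth=0
After op 9 (type): buf='goabccat' undo_depth=3 redo_depth=0
After op 10 (type): buf='goabccatblue' undo_depth=4 redo_depth=0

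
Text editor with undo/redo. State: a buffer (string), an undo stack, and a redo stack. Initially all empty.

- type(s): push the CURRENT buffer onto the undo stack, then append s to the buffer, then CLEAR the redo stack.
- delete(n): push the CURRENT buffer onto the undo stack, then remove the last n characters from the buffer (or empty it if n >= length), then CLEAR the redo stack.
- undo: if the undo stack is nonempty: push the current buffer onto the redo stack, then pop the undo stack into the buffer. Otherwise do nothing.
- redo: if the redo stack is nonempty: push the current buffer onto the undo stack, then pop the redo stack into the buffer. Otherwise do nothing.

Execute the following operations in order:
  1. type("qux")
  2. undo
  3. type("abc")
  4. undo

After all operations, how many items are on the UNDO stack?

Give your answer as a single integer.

Answer: 0

Derivation:
After op 1 (type): buf='qux' undo_depth=1 redo_depth=0
After op 2 (undo): buf='(empty)' undo_depth=0 redo_depth=1
After op 3 (type): buf='abc' undo_depth=1 redo_depth=0
After op 4 (undo): buf='(empty)' undo_depth=0 redo_depth=1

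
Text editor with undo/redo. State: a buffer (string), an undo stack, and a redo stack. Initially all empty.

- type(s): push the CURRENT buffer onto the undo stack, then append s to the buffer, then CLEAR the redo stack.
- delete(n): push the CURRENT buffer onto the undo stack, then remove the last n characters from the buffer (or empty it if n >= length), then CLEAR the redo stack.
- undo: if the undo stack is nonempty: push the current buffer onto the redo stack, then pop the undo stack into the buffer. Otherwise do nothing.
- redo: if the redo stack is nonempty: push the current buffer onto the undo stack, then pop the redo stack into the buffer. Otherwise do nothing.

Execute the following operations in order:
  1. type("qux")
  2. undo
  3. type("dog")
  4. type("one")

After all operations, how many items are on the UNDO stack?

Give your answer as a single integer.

After op 1 (type): buf='qux' undo_depth=1 redo_depth=0
After op 2 (undo): buf='(empty)' undo_depth=0 redo_depth=1
After op 3 (type): buf='dog' undo_depth=1 redo_depth=0
After op 4 (type): buf='dogone' undo_depth=2 redo_depth=0

Answer: 2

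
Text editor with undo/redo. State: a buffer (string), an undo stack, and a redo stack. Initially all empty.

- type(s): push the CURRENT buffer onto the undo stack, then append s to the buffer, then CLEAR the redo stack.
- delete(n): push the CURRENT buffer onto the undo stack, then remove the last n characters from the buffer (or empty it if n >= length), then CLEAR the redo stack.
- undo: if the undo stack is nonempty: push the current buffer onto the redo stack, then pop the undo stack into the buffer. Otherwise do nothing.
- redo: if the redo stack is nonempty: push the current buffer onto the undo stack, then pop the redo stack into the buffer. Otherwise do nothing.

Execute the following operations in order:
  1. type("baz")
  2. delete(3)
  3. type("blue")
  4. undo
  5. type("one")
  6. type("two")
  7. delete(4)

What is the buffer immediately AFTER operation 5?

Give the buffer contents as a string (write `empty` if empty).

After op 1 (type): buf='baz' undo_depth=1 redo_depth=0
After op 2 (delete): buf='(empty)' undo_depth=2 redo_depth=0
After op 3 (type): buf='blue' undo_depth=3 redo_depth=0
After op 4 (undo): buf='(empty)' undo_depth=2 redo_depth=1
After op 5 (type): buf='one' undo_depth=3 redo_depth=0

Answer: one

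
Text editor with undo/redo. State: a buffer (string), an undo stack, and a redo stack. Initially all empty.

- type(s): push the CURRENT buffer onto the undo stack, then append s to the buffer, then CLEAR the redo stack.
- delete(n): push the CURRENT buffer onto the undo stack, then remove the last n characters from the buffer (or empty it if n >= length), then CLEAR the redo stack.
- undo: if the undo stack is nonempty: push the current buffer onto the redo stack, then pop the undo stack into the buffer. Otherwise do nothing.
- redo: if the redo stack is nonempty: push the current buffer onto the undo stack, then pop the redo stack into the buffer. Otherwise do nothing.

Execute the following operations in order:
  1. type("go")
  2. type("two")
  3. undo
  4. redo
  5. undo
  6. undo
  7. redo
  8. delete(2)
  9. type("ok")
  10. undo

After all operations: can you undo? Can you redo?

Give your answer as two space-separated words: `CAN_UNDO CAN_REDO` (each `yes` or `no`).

Answer: yes yes

Derivation:
After op 1 (type): buf='go' undo_depth=1 redo_depth=0
After op 2 (type): buf='gotwo' undo_depth=2 redo_depth=0
After op 3 (undo): buf='go' undo_depth=1 redo_depth=1
After op 4 (redo): buf='gotwo' undo_depth=2 redo_depth=0
After op 5 (undo): buf='go' undo_depth=1 redo_depth=1
After op 6 (undo): buf='(empty)' undo_depth=0 redo_depth=2
After op 7 (redo): buf='go' undo_depth=1 redo_depth=1
After op 8 (delete): buf='(empty)' undo_depth=2 redo_depth=0
After op 9 (type): buf='ok' undo_depth=3 redo_depth=0
After op 10 (undo): buf='(empty)' undo_depth=2 redo_depth=1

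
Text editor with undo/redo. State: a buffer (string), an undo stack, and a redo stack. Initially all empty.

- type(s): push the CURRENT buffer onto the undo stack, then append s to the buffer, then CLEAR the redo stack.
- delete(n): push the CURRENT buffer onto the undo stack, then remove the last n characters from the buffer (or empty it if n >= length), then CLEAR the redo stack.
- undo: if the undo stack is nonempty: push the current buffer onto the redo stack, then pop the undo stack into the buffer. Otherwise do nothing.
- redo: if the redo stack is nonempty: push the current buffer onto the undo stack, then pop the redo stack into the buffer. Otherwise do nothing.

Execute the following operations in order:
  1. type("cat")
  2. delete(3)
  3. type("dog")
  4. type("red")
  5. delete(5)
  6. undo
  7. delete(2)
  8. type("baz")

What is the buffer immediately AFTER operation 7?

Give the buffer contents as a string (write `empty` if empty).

Answer: dogr

Derivation:
After op 1 (type): buf='cat' undo_depth=1 redo_depth=0
After op 2 (delete): buf='(empty)' undo_depth=2 redo_depth=0
After op 3 (type): buf='dog' undo_depth=3 redo_depth=0
After op 4 (type): buf='dogred' undo_depth=4 redo_depth=0
After op 5 (delete): buf='d' undo_depth=5 redo_depth=0
After op 6 (undo): buf='dogred' undo_depth=4 redo_depth=1
After op 7 (delete): buf='dogr' undo_depth=5 redo_depth=0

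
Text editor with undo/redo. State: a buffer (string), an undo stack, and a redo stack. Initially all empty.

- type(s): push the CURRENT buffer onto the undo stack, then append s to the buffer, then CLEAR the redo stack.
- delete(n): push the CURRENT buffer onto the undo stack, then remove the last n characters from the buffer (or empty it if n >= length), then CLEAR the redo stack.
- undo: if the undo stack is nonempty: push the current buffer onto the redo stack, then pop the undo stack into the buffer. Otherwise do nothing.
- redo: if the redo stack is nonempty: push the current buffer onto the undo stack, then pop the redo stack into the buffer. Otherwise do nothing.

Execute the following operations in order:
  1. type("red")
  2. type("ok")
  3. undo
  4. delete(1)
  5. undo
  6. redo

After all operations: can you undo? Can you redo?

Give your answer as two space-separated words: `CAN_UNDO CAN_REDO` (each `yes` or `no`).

Answer: yes no

Derivation:
After op 1 (type): buf='red' undo_depth=1 redo_depth=0
After op 2 (type): buf='redok' undo_depth=2 redo_depth=0
After op 3 (undo): buf='red' undo_depth=1 redo_depth=1
After op 4 (delete): buf='re' undo_depth=2 redo_depth=0
After op 5 (undo): buf='red' undo_depth=1 redo_depth=1
After op 6 (redo): buf='re' undo_depth=2 redo_depth=0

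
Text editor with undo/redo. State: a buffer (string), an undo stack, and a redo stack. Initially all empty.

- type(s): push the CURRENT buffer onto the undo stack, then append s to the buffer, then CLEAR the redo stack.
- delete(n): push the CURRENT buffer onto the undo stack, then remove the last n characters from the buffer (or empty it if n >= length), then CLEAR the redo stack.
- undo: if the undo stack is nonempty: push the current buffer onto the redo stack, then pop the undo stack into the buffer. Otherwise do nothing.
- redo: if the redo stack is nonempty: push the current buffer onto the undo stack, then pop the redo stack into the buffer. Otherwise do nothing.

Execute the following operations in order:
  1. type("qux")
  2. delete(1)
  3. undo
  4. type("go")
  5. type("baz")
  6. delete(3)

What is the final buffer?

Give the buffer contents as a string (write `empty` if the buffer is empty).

Answer: quxgo

Derivation:
After op 1 (type): buf='qux' undo_depth=1 redo_depth=0
After op 2 (delete): buf='qu' undo_depth=2 redo_depth=0
After op 3 (undo): buf='qux' undo_depth=1 redo_depth=1
After op 4 (type): buf='quxgo' undo_depth=2 redo_depth=0
After op 5 (type): buf='quxgobaz' undo_depth=3 redo_depth=0
After op 6 (delete): buf='quxgo' undo_depth=4 redo_depth=0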